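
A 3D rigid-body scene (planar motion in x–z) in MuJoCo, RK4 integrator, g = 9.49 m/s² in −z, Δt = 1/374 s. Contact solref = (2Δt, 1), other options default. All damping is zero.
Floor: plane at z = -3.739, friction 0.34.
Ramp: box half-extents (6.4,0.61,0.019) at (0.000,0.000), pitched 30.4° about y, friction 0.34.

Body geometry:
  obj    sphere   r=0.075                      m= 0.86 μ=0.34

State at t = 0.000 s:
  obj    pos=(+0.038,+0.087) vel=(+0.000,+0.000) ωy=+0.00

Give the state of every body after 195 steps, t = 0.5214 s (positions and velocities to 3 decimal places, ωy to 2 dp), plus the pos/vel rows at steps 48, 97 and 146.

State at t = 0.5214 s:
  obj    pos=(+0.440,-0.149) vel=(+1.543,-0.905) ωy=+23.84

Key-timestep trajectory:
   step    t(s)  obj.x    obj.z    obj.vx   obj.vz 
     48  0.1283   +0.062  +0.072  +0.380  -0.223
     97  0.2594   +0.137  +0.028  +0.767  -0.450
    146  0.3904   +0.263  -0.046  +1.155  -0.678


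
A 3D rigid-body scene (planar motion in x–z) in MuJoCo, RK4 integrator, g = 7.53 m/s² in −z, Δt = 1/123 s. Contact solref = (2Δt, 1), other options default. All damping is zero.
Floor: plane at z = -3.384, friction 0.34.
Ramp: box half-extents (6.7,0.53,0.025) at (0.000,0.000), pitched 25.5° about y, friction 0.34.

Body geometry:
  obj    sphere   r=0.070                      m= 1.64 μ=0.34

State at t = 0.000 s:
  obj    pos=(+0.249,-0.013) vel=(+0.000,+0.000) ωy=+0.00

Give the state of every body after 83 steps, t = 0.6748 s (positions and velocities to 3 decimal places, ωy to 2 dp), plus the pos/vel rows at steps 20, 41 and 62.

State at t = 0.6748 s:
  obj    pos=(+0.725,-0.240) vel=(+1.410,-0.673) ωy=+22.31

Key-timestep trajectory:
   step    t(s)  obj.x    obj.z    obj.vx   obj.vz 
     20  0.1626   +0.277  -0.027  +0.340  -0.162
     41  0.3333   +0.365  -0.069  +0.697  -0.332
     62  0.5041   +0.514  -0.140  +1.054  -0.503


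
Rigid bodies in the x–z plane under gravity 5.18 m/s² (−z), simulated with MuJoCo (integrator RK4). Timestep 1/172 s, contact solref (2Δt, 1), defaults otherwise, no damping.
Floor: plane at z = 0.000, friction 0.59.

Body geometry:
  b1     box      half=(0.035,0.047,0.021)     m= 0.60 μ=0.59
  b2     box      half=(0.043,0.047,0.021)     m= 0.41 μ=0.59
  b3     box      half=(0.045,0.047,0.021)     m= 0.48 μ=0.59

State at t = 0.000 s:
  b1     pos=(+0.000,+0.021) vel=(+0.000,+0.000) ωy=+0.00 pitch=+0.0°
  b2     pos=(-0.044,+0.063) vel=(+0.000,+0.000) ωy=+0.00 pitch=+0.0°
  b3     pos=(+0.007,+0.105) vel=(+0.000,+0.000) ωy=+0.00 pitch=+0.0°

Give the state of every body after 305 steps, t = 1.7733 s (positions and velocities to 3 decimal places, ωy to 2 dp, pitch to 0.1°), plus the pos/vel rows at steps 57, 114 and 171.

State at t = 1.7733 s:
  b1     pos=(+0.000,+0.021) vel=(+0.000,+0.000) ωy=+0.00 pitch=+0.0°
  b2     pos=(-0.088,+0.043) vel=(+0.000,+0.000) ωy=+0.00 pitch=-90.0°
  b3     pos=(+0.113,+0.021) vel=(+0.000,+0.000) ωy=+0.00 pitch=+180.0°

Key-timestep trajectory:
   step    t(s)  b1.x    b1.z    b1.vx   b1.vz   b2.x    b2.z    b2.vx   b2.vz   b3.x    b3.z    b3.vx   b3.vz 
     57  0.3314   +0.000  +0.021  +0.000  +0.000   -0.051  +0.058  -0.105  -0.100   +0.034  +0.092  +0.093  -0.001
    114  0.6628   +0.000  +0.021  +0.000  +0.000   -0.095  +0.045  -0.078  +0.030   +0.101  +0.030  +0.445  -0.414
    171  0.9942   +0.000  +0.021  +0.000  +0.000   -0.086  +0.044  -0.054  -0.023   +0.113  +0.021  +0.000  +0.000


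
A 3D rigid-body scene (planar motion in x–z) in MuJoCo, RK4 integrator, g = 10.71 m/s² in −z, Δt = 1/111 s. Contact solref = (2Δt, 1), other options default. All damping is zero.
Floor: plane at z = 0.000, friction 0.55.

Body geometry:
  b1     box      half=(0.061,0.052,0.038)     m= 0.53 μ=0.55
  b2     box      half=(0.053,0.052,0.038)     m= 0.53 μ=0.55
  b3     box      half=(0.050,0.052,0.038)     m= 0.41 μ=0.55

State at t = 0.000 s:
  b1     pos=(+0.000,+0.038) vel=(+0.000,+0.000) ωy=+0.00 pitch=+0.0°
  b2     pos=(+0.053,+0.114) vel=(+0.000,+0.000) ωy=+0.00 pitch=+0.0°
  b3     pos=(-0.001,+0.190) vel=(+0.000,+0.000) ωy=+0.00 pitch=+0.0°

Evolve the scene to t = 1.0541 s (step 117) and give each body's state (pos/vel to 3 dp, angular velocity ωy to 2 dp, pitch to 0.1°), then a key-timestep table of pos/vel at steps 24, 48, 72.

State at t = 1.0541 s:
  b1     pos=(+0.000,+0.038) vel=(+0.000,+0.000) ωy=+0.00 pitch=+0.0°
  b2     pos=(+0.053,+0.114) vel=(+0.000,+0.000) ωy=+0.00 pitch=+0.1°
  b3     pos=(-0.126,+0.038) vel=(+0.000,+0.000) ωy=+0.00 pitch=+180.0°

Key-timestep trajectory:
   step    t(s)  b1.x    b1.z    b1.vx   b1.vz   b2.x    b2.z    b2.vx   b2.vz   b3.x    b3.z    b3.vx   b3.vz 
     24  0.2162   +0.000  +0.038  +0.000  +0.000   +0.053  +0.114  +0.001  +0.000   -0.007  +0.189  -0.083  -0.015
     48  0.4324   +0.000  +0.038  -0.002  -0.001   +0.053  +0.114  -0.004  +0.000   -0.053  +0.121  -0.200  -0.035
     72  0.6486   +0.000  +0.038  +0.000  +0.000   +0.053  +0.114  +0.000  +0.000   -0.108  +0.095  -0.356  -0.716


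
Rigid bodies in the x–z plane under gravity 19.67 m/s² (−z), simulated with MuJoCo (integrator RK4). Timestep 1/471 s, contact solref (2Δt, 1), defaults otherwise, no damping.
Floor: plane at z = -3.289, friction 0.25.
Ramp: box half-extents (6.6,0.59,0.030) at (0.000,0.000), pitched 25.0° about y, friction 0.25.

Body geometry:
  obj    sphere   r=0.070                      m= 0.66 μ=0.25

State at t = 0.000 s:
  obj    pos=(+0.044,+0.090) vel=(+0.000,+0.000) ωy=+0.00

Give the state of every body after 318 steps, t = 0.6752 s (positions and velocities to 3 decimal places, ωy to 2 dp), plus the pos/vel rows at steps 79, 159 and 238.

State at t = 0.6752 s:
  obj    pos=(+1.271,-0.482) vel=(+3.633,-1.694) ωy=+57.26

Key-timestep trajectory:
   step    t(s)  obj.x    obj.z    obj.vx   obj.vz 
     79  0.1677   +0.120  +0.055  +0.903  -0.421
    159  0.3376   +0.351  -0.053  +1.817  -0.847
    238  0.5053   +0.731  -0.231  +2.719  -1.268


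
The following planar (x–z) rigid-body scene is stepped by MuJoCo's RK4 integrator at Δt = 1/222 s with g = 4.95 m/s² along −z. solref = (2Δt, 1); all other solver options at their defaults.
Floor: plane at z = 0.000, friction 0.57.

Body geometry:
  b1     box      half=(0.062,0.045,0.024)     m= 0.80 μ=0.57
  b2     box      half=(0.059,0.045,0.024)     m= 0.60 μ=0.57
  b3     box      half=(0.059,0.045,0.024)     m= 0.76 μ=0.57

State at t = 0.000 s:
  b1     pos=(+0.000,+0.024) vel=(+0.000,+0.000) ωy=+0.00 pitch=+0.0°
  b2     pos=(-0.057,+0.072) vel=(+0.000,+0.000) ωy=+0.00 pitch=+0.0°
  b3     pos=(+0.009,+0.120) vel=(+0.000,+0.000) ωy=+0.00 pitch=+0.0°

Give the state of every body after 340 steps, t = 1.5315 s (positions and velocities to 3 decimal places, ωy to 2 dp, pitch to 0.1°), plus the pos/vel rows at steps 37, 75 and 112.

State at t = 1.5315 s:
  b1     pos=(+0.000,+0.024) vel=(+0.000,+0.000) ωy=+0.00 pitch=+0.0°
  b2     pos=(-0.058,+0.072) vel=(+0.000,+0.000) ωy=+0.00 pitch=+0.0°
  b3     pos=(+0.024,+0.107) vel=(+0.000,+0.000) ωy=-0.01 pitch=+45.6°

Key-timestep trajectory:
   step    t(s)  b1.x    b1.z    b1.vx   b1.vz   b2.x    b2.z    b2.vx   b2.vz   b3.x    b3.z    b3.vx   b3.vz 
     37  0.1667   +0.000  +0.024  +0.000  +0.000   -0.057  +0.072  +0.000  +0.000   +0.015  +0.117  +0.080  -0.055
     75  0.3378   +0.000  +0.024  +0.000  +0.000   -0.057  +0.072  +0.000  +0.000   +0.031  +0.110  +0.055  +0.015
    112  0.5045   +0.000  +0.024  +0.000  +0.000   -0.057  +0.072  +0.000  +0.000   +0.029  +0.109  -0.086  -0.026


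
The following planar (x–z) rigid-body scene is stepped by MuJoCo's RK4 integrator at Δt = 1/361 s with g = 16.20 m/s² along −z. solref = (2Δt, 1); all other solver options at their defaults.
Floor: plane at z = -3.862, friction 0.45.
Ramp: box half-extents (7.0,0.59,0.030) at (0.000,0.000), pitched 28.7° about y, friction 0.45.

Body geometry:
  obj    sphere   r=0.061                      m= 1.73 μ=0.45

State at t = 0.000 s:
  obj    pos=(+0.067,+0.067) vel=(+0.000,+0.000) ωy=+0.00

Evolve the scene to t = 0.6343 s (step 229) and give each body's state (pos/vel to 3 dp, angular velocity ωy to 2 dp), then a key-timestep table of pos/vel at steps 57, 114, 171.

State at t = 0.6343 s:
  obj    pos=(+1.048,-0.470) vel=(+3.092,-1.693) ωy=+57.78

Key-timestep trajectory:
   step    t(s)  obj.x    obj.z    obj.vx   obj.vz 
     57  0.1579   +0.128  +0.034  +0.770  -0.421
    114  0.3158   +0.310  -0.066  +1.539  -0.843
    171  0.4737   +0.614  -0.232  +2.309  -1.264


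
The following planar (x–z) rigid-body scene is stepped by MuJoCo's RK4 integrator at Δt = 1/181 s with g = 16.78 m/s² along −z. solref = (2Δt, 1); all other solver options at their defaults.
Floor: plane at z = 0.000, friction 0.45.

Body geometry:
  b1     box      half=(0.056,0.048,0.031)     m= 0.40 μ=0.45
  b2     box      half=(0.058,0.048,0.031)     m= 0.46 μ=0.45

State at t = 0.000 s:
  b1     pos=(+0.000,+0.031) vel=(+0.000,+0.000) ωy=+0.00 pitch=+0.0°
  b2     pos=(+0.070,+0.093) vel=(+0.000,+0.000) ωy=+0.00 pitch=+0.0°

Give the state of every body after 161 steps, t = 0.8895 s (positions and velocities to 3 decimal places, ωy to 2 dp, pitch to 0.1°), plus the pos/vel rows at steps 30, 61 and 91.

State at t = 0.8895 s:
  b1     pos=(+0.000,+0.031) vel=(+0.000,+0.000) ωy=+0.00 pitch=+0.0°
  b2     pos=(+0.130,+0.058) vel=(+0.000,+0.000) ωy=+0.00 pitch=+90.0°

Key-timestep trajectory:
   step    t(s)  b1.x    b1.z    b1.vx   b1.vz   b2.x    b2.z    b2.vx   b2.vz 
     30  0.1657   +0.000  +0.031  +0.000  +0.000   +0.104  +0.064  +0.351  +0.051
     61  0.3370   +0.000  +0.031  +0.000  +0.000   +0.145  +0.064  -0.026  -0.007
     91  0.5028   +0.000  +0.031  +0.000  +0.000   +0.127  +0.060  +0.135  -0.061


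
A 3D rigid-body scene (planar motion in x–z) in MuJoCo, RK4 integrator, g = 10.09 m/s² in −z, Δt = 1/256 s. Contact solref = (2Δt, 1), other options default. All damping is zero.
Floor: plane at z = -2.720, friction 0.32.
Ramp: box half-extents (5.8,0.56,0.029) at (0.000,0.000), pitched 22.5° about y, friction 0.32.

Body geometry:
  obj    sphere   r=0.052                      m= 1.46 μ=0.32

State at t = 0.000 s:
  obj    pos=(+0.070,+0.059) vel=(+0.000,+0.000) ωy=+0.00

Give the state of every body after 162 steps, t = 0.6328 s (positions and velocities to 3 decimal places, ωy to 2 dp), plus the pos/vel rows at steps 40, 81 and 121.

State at t = 0.6328 s:
  obj    pos=(+0.580,-0.153) vel=(+1.613,-0.668) ωy=+33.56

Key-timestep trajectory:
   step    t(s)  obj.x    obj.z    obj.vx   obj.vz 
     40  0.1562   +0.101  +0.046  +0.398  -0.165
     81  0.3164   +0.198  +0.006  +0.806  -0.334
    121  0.4727   +0.355  -0.059  +1.204  -0.499


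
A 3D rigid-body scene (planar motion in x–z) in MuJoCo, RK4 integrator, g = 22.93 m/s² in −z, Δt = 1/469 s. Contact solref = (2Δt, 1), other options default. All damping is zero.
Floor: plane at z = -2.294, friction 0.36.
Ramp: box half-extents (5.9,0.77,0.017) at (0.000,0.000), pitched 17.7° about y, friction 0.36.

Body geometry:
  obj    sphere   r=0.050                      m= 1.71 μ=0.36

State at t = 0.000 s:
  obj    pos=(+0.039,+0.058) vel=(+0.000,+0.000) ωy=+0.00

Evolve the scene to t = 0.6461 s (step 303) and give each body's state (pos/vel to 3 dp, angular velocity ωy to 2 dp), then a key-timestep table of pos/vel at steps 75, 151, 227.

State at t = 0.6461 s:
  obj    pos=(+1.029,-0.258) vel=(+3.065,-0.978) ωy=+64.34

Key-timestep trajectory:
   step    t(s)  obj.x    obj.z    obj.vx   obj.vz 
     75  0.1599   +0.100  +0.039  +0.759  -0.242
    151  0.3220   +0.285  -0.021  +1.527  -0.487
    227  0.4840   +0.595  -0.119  +2.296  -0.733


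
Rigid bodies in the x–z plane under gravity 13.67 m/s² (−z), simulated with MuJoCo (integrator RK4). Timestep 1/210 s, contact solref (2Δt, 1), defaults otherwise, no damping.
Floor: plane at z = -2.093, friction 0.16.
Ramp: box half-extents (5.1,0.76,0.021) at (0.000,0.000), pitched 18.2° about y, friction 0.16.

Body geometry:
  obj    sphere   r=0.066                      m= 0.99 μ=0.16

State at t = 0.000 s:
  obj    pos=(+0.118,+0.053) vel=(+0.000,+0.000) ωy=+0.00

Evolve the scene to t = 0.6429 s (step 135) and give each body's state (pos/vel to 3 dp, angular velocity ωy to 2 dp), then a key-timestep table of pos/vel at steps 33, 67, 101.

State at t = 0.6429 s:
  obj    pos=(+0.717,-0.144) vel=(+1.863,-0.612) ωy=+29.70

Key-timestep trajectory:
   step    t(s)  obj.x    obj.z    obj.vx   obj.vz 
     33  0.1571   +0.154  +0.041  +0.455  -0.150
     67  0.3190   +0.265  +0.004  +0.924  -0.304
    101  0.4810   +0.453  -0.057  +1.394  -0.458


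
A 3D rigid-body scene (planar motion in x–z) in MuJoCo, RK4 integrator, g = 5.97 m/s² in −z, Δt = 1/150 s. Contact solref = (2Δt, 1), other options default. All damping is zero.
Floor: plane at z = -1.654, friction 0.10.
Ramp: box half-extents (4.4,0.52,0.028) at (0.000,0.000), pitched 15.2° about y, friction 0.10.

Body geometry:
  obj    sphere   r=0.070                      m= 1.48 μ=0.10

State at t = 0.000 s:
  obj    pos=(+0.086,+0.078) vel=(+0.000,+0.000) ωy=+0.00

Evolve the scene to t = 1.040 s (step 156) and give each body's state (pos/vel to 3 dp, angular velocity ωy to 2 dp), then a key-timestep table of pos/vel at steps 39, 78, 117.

State at t = 1.040 s:
  obj    pos=(+0.670,-0.080) vel=(+1.122,-0.305) ωy=+16.61

Key-timestep trajectory:
   step    t(s)  obj.x    obj.z    obj.vx   obj.vz 
     39  0.2600   +0.123  +0.068  +0.281  -0.076
     78  0.5200   +0.232  +0.039  +0.561  -0.152
    117  0.7800   +0.414  -0.011  +0.842  -0.229


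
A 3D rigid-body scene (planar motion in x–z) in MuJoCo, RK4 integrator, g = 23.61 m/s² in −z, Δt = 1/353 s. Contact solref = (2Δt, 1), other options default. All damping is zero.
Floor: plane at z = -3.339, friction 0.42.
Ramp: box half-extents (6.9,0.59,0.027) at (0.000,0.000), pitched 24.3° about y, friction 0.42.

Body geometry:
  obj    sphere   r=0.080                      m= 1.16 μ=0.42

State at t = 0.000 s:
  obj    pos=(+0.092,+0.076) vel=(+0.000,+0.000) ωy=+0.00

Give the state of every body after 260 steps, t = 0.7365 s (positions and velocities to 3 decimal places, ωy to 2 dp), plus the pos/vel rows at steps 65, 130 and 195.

State at t = 0.7365 s:
  obj    pos=(+1.808,-0.699) vel=(+4.659,-2.104) ωy=+63.89

Key-timestep trajectory:
   step    t(s)  obj.x    obj.z    obj.vx   obj.vz 
     65  0.1841   +0.199  +0.027  +1.165  -0.526
    130  0.3683   +0.521  -0.118  +2.329  -1.052
    195  0.5524   +1.057  -0.360  +3.494  -1.578


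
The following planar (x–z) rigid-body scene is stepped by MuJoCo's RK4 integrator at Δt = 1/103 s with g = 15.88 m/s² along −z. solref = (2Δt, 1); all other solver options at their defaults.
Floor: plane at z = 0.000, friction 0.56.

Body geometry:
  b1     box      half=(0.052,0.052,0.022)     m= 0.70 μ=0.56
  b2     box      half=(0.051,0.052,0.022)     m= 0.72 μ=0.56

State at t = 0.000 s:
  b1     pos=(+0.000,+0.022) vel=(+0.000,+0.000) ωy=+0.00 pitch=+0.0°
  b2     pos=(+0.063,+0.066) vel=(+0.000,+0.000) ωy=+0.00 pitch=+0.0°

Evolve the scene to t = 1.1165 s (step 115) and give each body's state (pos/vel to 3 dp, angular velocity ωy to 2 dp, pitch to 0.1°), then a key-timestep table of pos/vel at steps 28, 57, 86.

State at t = 1.1165 s:
  b1     pos=(-0.001,+0.022) vel=(-0.001,+0.000) ωy=+0.00 pitch=+0.0°
  b2     pos=(+0.074,+0.052) vel=(+0.000,-0.001) ωy=-0.03 pitch=+45.0°

Key-timestep trajectory:
   step    t(s)  b1.x    b1.z    b1.vx   b1.vz   b2.x    b2.z    b2.vx   b2.vz 
     28  0.2718   +0.000  +0.022  +0.000  +0.000   +0.081  +0.054  -0.135  -0.029
     57  0.5534   +0.000  +0.022  -0.001  +0.000   +0.074  +0.052  +0.000  -0.001
     86  0.8350   -0.001  +0.022  -0.001  +0.000   +0.074  +0.052  +0.000  -0.001


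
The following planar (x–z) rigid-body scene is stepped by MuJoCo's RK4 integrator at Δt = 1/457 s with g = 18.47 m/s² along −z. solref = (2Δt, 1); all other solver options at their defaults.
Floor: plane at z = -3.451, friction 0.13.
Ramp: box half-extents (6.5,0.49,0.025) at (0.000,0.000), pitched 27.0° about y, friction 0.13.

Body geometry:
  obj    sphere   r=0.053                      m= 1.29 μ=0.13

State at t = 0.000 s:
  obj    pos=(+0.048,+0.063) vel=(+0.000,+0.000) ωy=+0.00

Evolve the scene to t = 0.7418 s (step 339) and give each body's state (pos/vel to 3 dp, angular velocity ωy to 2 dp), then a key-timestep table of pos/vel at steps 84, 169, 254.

State at t = 0.7418 s:
  obj    pos=(+1.579,-0.717) vel=(+4.128,-2.104) ωy=+74.83

Key-timestep trajectory:
   step    t(s)  obj.x    obj.z    obj.vx   obj.vz 
     84  0.1838   +0.142  +0.015  +1.023  -0.522
    169  0.3698   +0.429  -0.131  +2.058  -1.048
    254  0.5558   +0.908  -0.375  +3.098  -1.564


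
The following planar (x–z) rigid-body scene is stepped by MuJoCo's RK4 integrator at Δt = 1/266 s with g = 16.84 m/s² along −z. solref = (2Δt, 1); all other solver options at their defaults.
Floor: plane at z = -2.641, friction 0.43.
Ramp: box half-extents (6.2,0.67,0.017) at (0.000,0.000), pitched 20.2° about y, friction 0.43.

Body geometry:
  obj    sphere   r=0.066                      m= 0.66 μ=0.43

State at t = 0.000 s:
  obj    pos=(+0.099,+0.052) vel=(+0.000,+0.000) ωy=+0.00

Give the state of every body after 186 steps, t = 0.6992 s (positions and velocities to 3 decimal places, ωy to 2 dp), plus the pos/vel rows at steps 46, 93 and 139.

State at t = 0.6992 s:
  obj    pos=(+1.052,-0.299) vel=(+2.726,-1.003) ωy=+44.00

Key-timestep trajectory:
   step    t(s)  obj.x    obj.z    obj.vx   obj.vz 
     46  0.1729   +0.157  +0.031  +0.674  -0.248
     93  0.3496   +0.337  -0.036  +1.363  -0.501
    139  0.5226   +0.631  -0.144  +2.037  -0.749


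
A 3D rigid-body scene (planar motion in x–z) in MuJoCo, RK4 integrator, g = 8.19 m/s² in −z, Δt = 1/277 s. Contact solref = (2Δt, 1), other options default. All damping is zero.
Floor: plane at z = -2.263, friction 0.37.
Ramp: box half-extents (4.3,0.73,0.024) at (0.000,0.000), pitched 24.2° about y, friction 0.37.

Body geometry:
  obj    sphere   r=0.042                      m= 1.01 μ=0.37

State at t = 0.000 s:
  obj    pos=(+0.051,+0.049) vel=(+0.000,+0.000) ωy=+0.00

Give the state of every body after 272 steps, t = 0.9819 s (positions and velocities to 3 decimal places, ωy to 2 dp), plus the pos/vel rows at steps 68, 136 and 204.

State at t = 0.9819 s:
  obj    pos=(+1.106,-0.425) vel=(+2.148,-0.965) ωy=+56.06

Key-timestep trajectory:
   step    t(s)  obj.x    obj.z    obj.vx   obj.vz 
     68  0.2455   +0.117  +0.020  +0.537  -0.241
    136  0.4910   +0.315  -0.069  +1.074  -0.483
    204  0.7365   +0.644  -0.217  +1.611  -0.724


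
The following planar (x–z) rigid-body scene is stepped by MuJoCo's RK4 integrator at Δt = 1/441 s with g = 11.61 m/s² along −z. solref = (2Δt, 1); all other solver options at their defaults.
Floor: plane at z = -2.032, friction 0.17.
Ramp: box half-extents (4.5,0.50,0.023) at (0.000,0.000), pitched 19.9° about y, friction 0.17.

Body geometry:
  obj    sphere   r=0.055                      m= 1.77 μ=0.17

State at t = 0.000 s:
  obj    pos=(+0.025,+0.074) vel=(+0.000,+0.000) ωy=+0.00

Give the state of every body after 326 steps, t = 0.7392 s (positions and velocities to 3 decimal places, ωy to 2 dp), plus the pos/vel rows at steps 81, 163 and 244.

State at t = 0.7392 s:
  obj    pos=(+0.750,-0.189) vel=(+1.962,-0.710) ωy=+37.93

Key-timestep trajectory:
   step    t(s)  obj.x    obj.z    obj.vx   obj.vz 
     81  0.1837   +0.070  +0.058  +0.488  -0.177
    163  0.3696   +0.206  +0.008  +0.981  -0.355
    244  0.5533   +0.431  -0.073  +1.469  -0.532


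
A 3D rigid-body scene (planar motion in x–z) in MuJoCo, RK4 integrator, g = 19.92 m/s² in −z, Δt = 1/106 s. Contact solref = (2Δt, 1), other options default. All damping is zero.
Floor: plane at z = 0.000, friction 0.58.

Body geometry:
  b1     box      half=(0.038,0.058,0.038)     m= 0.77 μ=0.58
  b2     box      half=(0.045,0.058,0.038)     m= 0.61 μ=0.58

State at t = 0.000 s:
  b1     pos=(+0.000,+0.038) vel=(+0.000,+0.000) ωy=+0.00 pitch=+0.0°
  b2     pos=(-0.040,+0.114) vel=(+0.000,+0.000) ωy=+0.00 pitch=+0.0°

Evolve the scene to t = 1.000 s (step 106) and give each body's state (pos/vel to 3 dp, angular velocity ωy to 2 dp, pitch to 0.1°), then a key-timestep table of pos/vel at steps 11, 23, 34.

State at t = 1.000 s:
  b1     pos=(+0.000,+0.038) vel=(+0.000,+0.000) ωy=+0.00 pitch=+0.0°
  b2     pos=(-0.087,+0.045) vel=(+0.000,+0.000) ωy=+0.00 pitch=-90.0°

Key-timestep trajectory:
   step    t(s)  b1.x    b1.z    b1.vx   b1.vz   b2.x    b2.z    b2.vx   b2.vz 
     11  0.1038   +0.000  +0.038  +0.000  +0.002   -0.044  +0.113  -0.094  -0.009
     23  0.2170   +0.000  +0.038  +0.001  +0.000   -0.072  +0.095  -0.391  -0.603
     34  0.3208   +0.000  +0.038  +0.000  +0.000   -0.089  +0.041  +0.046  +0.126


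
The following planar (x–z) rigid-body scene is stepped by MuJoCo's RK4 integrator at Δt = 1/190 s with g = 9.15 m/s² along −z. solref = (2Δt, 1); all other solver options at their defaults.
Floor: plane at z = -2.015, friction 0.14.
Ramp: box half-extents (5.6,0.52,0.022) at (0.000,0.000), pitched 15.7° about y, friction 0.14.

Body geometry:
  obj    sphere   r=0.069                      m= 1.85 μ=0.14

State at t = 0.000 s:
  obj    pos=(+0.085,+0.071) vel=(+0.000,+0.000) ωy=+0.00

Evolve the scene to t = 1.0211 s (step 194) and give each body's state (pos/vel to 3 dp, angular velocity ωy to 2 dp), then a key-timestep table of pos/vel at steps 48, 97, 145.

State at t = 1.0211 s:
  obj    pos=(+0.973,-0.179) vel=(+1.739,-0.489) ωy=+26.17

Key-timestep trajectory:
   step    t(s)  obj.x    obj.z    obj.vx   obj.vz 
     48  0.2526   +0.139  +0.055  +0.430  -0.121
     97  0.5105   +0.307  +0.008  +0.869  -0.244
    145  0.7632   +0.581  -0.069  +1.299  -0.365


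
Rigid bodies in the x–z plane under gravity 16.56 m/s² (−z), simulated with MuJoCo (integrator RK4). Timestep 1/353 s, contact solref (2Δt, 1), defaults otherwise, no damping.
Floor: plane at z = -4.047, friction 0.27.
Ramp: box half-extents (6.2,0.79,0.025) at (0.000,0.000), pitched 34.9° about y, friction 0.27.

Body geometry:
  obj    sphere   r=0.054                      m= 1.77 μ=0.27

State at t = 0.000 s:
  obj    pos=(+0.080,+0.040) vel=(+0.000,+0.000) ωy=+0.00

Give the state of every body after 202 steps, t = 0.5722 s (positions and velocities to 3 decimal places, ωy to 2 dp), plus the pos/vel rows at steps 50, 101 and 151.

State at t = 0.5722 s:
  obj    pos=(+0.989,-0.594) vel=(+3.176,-2.216) ωy=+71.70

Key-timestep trajectory:
   step    t(s)  obj.x    obj.z    obj.vx   obj.vz 
     50  0.1416   +0.136  +0.001  +0.786  -0.549
    101  0.2861   +0.308  -0.118  +1.588  -1.108
    151  0.4278   +0.588  -0.314  +2.375  -1.657


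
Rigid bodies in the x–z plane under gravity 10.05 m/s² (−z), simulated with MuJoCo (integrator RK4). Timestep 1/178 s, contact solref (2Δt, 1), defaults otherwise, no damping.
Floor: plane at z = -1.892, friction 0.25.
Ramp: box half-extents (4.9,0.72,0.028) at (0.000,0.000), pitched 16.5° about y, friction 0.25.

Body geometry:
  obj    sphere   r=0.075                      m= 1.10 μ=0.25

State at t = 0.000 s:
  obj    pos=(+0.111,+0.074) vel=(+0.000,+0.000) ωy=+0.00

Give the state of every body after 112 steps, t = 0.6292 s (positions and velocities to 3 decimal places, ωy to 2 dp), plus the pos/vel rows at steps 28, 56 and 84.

State at t = 0.6292 s:
  obj    pos=(+0.498,-0.040) vel=(+1.230,-0.364) ωy=+17.10

Key-timestep trajectory:
   step    t(s)  obj.x    obj.z    obj.vx   obj.vz 
     28  0.1573   +0.135  +0.067  +0.308  -0.091
     56  0.3146   +0.208  +0.046  +0.615  -0.182
     84  0.4719   +0.329  +0.010  +0.923  -0.273


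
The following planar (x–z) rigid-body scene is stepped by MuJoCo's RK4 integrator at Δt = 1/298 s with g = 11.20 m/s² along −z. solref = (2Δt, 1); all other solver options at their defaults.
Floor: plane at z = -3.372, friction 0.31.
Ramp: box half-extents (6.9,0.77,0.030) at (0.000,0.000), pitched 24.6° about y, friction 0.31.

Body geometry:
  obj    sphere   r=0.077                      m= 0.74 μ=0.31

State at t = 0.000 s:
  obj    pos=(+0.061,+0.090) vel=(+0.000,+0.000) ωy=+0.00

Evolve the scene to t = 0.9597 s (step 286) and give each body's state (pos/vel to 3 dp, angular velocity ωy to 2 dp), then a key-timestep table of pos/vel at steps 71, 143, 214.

State at t = 0.9597 s:
  obj    pos=(+1.456,-0.549) vel=(+2.906,-1.331) ωy=+41.50

Key-timestep trajectory:
   step    t(s)  obj.x    obj.z    obj.vx   obj.vz 
     71  0.2383   +0.147  +0.050  +0.722  -0.330
    143  0.4799   +0.410  -0.070  +1.453  -0.665
    214  0.7181   +0.842  -0.268  +2.175  -0.996


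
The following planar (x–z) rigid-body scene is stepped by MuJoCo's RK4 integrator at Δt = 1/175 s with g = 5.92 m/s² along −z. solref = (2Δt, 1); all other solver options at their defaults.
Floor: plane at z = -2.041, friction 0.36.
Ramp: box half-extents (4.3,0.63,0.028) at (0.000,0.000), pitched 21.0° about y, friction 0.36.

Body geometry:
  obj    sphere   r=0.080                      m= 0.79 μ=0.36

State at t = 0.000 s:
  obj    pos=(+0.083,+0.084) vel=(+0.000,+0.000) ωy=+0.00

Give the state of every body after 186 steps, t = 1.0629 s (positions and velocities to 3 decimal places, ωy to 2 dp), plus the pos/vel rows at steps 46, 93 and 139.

State at t = 1.0629 s:
  obj    pos=(+0.882,-0.223) vel=(+1.504,-0.577) ωy=+20.13

Key-timestep trajectory:
   step    t(s)  obj.x    obj.z    obj.vx   obj.vz 
     46  0.2629   +0.132  +0.065  +0.372  -0.143
     93  0.5314   +0.283  +0.007  +0.752  -0.289
    139  0.7943   +0.529  -0.088  +1.124  -0.431


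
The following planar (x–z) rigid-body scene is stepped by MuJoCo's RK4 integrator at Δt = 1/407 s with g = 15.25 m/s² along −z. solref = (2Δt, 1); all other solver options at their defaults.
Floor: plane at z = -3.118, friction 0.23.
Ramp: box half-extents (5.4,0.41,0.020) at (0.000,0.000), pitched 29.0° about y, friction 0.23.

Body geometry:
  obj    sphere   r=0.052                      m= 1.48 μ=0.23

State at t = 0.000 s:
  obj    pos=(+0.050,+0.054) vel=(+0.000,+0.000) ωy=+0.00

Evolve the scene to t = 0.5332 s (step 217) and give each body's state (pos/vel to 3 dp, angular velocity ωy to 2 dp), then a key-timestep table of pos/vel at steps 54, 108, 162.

State at t = 0.5332 s:
  obj    pos=(+0.707,-0.309) vel=(+2.463,-1.365) ωy=+54.13

Key-timestep trajectory:
   step    t(s)  obj.x    obj.z    obj.vx   obj.vz 
     54  0.1327   +0.091  +0.032  +0.613  -0.340
    108  0.2654   +0.213  -0.036  +1.226  -0.679
    162  0.3980   +0.416  -0.148  +1.839  -1.019


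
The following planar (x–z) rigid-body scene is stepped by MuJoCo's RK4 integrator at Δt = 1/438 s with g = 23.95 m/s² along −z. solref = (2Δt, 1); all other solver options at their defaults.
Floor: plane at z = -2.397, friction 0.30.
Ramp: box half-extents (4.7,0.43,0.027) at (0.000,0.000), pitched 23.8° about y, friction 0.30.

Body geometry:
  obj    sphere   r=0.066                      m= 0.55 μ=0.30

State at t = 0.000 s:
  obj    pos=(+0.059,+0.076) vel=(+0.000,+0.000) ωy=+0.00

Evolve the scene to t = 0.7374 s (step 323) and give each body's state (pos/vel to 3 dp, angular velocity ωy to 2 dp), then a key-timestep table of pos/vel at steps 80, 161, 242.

State at t = 0.7374 s:
  obj    pos=(+1.777,-0.682) vel=(+4.658,-2.054) ωy=+77.13

Key-timestep trajectory:
   step    t(s)  obj.x    obj.z    obj.vx   obj.vz 
     80  0.1826   +0.164  +0.029  +1.154  -0.509
    161  0.3676   +0.486  -0.113  +2.322  -1.024
    242  0.5525   +1.023  -0.350  +3.490  -1.539


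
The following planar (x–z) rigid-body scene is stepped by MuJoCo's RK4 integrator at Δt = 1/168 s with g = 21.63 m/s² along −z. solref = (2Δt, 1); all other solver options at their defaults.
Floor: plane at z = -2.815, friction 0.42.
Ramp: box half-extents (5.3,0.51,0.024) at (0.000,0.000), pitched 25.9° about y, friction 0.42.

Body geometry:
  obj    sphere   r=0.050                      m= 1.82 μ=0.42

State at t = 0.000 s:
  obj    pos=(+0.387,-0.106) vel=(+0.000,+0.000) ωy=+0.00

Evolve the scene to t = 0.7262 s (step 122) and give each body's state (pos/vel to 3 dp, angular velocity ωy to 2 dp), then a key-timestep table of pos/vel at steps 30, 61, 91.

State at t = 0.7262 s:
  obj    pos=(+1.988,-0.883) vel=(+4.408,-2.140) ωy=+98.00

Key-timestep trajectory:
   step    t(s)  obj.x    obj.z    obj.vx   obj.vz 
     30  0.1786   +0.484  -0.153  +1.084  -0.526
     61  0.3631   +0.787  -0.300  +2.204  -1.070
     91  0.5417   +1.278  -0.538  +3.288  -1.597


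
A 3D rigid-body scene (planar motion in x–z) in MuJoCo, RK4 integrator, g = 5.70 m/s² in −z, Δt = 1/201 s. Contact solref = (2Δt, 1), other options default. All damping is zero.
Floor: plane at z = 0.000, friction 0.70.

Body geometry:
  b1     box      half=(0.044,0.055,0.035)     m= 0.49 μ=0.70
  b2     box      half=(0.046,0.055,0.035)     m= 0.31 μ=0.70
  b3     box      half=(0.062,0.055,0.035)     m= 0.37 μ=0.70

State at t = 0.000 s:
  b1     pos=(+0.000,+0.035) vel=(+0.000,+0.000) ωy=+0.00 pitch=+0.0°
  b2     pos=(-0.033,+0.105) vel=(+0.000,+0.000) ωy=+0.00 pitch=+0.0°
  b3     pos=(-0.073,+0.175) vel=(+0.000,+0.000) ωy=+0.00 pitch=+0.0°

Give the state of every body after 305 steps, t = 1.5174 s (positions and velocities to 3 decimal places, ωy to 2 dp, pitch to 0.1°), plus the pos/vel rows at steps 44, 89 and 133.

State at t = 1.5174 s:
  b1     pos=(+0.000,+0.035) vel=(+0.000,+0.000) ωy=+0.00 pitch=+0.0°
  b2     pos=(-0.085,+0.046) vel=(+0.000,+0.000) ωy=+0.00 pitch=-90.0°
  b3     pos=(-0.290,+0.035) vel=(+0.000,+0.000) ωy=+0.00 pitch=+180.0°

Key-timestep trajectory:
   step    t(s)  b1.x    b1.z    b1.vx   b1.vz   b2.x    b2.z    b2.vx   b2.vz   b3.x    b3.z    b3.vx   b3.vz 
     44  0.2189   +0.000  +0.035  +0.000  +0.000   -0.040  +0.107  -0.083  +0.008   -0.094  +0.167  -0.221  -0.113
     89  0.4428   +0.000  +0.035  +0.000  +0.000   -0.078  +0.081  -0.225  -0.482   -0.169  +0.067  -0.479  -0.041
    133  0.6617   +0.000  +0.035  +0.000  +0.000   -0.085  +0.046  +0.000  +0.004   -0.243  +0.069  -0.293  -0.075


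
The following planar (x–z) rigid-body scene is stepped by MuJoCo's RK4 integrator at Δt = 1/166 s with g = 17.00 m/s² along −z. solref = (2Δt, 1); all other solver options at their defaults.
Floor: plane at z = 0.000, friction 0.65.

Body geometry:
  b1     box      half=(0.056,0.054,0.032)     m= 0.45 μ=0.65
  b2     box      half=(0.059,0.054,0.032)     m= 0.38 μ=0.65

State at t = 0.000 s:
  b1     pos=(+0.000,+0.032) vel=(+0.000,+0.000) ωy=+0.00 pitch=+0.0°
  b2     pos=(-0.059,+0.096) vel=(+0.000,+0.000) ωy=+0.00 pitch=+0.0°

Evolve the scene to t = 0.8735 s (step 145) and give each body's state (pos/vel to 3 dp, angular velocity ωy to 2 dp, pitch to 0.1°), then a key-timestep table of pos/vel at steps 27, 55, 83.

State at t = 0.8735 s:
  b1     pos=(+0.000,+0.032) vel=(+0.000,+0.000) ωy=+0.00 pitch=+0.0°
  b2     pos=(-0.205,+0.032) vel=(+0.000,+0.000) ωy=+0.00 pitch=+180.0°

Key-timestep trajectory:
   step    t(s)  b1.x    b1.z    b1.vx   b1.vz   b2.x    b2.z    b2.vx   b2.vz 
     27  0.1627   +0.000  +0.032  +0.000  +0.000   -0.072  +0.092  -0.209  -0.108
     55  0.3313   +0.000  +0.032  +0.000  +0.000   -0.132  +0.066  -0.252  +0.053
     83  0.5000   +0.000  +0.032  +0.000  +0.000   -0.177  +0.058  -0.443  -0.278


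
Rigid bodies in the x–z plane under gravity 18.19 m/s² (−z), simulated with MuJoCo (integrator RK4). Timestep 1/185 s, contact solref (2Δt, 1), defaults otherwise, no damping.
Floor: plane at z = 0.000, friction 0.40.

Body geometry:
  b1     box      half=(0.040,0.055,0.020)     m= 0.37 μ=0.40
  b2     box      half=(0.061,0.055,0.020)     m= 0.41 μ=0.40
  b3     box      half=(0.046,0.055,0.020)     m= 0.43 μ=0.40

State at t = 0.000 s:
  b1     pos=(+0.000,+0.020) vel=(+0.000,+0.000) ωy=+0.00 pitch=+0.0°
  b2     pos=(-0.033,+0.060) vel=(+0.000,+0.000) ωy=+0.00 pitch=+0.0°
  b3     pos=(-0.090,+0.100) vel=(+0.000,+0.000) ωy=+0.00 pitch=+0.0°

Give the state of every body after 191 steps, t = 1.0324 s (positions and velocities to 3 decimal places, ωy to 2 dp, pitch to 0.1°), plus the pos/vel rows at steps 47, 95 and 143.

State at t = 1.0324 s:
  b1     pos=(+0.001,+0.020) vel=(+0.001,+0.000) ωy=+0.00 pitch=+0.0°
  b2     pos=(-0.051,+0.056) vel=(+0.000,-0.001) ωy=+0.02 pitch=-42.2°
  b3     pos=(-0.122,+0.046) vel=(-0.001,+0.000) ωy=+0.02 pitch=-42.2°

Key-timestep trajectory:
   step    t(s)  b1.x    b1.z    b1.vx   b1.vz   b2.x    b2.z    b2.vx   b2.vz   b3.x    b3.z    b3.vx   b3.vz 
     47  0.2541   +0.000  +0.020  +0.003  +0.006   -0.049  +0.058  -0.042  +0.013   -0.121  +0.046  -0.034  +0.023
     95  0.5135   +0.001  +0.020  +0.001  +0.000   -0.051  +0.056  +0.000  -0.001   -0.121  +0.046  -0.001  +0.000
    143  0.7730   +0.001  +0.020  +0.001  +0.000   -0.051  +0.056  +0.000  -0.001   -0.121  +0.046  -0.001  +0.000


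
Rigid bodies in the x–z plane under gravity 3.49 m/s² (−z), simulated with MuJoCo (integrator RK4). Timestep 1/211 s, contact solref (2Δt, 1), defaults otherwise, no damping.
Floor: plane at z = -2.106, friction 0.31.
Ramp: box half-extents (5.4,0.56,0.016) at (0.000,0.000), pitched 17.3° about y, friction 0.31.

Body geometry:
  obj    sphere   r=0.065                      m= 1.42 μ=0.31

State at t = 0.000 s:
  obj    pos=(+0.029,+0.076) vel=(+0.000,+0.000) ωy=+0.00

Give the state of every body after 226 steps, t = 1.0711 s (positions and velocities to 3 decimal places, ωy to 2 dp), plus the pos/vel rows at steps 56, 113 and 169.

State at t = 1.0711 s:
  obj    pos=(+0.435,-0.051) vel=(+0.758,-0.236) ωy=+12.21

Key-timestep trajectory:
   step    t(s)  obj.x    obj.z    obj.vx   obj.vz 
     56  0.2654   +0.054  +0.068  +0.188  -0.059
    113  0.5355   +0.130  +0.044  +0.379  -0.118
    169  0.8009   +0.256  +0.005  +0.567  -0.177


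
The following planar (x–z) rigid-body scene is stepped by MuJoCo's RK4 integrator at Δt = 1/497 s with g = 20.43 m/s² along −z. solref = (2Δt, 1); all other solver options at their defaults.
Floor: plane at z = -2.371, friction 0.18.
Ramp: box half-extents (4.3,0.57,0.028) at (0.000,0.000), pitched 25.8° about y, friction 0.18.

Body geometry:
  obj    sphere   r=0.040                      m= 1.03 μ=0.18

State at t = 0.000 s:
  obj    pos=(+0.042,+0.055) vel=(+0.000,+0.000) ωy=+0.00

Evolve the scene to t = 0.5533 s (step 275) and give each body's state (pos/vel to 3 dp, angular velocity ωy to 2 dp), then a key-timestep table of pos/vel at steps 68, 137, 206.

State at t = 0.5533 s:
  obj    pos=(+0.918,-0.368) vel=(+3.164,-1.530) ωy=+87.84

Key-timestep trajectory:
   step    t(s)  obj.x    obj.z    obj.vx   obj.vz 
     68  0.1368   +0.096  +0.029  +0.783  -0.378
    137  0.2757   +0.259  -0.050  +1.576  -0.762
    206  0.4145   +0.533  -0.182  +2.370  -1.146


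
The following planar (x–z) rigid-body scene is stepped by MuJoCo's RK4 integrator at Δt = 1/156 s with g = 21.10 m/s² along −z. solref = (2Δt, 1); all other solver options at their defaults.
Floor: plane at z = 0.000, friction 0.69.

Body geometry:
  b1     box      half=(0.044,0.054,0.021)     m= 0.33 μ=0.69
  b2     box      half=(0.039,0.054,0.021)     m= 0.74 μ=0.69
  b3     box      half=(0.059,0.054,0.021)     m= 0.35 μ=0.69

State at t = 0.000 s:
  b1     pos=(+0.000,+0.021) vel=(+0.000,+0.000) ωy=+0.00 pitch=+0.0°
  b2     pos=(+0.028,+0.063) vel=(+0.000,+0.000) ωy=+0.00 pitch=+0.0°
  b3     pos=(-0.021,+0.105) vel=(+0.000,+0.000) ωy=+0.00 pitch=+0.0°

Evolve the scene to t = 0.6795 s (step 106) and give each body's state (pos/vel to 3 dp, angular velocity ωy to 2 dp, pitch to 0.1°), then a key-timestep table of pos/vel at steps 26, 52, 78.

State at t = 0.6795 s:
  b1     pos=(+0.000,+0.021) vel=(+0.000,+0.000) ωy=+0.00 pitch=+0.1°
  b2     pos=(+0.028,+0.063) vel=(+0.000,+0.000) ωy=+0.00 pitch=+0.2°
  b3     pos=(-0.179,+0.021) vel=(+0.000,+0.001) ωy=+0.01 pitch=+180.0°

Key-timestep trajectory:
   step    t(s)  b1.x    b1.z    b1.vx   b1.vz   b2.x    b2.z    b2.vx   b2.vz   b3.x    b3.z    b3.vx   b3.vz 
     26  0.1667   +0.000  +0.021  +0.000  +0.001   +0.028  +0.063  +0.001  +0.000   -0.061  +0.066  -0.536  -0.834
     52  0.3333   +0.000  +0.021  +0.000  +0.000   +0.028  +0.063  +0.000  +0.000   -0.111  +0.062  -0.143  +0.015
     78  0.5000   +0.000  +0.021  +0.000  +0.000   +0.028  +0.063  +0.000  +0.000   -0.145  +0.055  -0.441  -0.237


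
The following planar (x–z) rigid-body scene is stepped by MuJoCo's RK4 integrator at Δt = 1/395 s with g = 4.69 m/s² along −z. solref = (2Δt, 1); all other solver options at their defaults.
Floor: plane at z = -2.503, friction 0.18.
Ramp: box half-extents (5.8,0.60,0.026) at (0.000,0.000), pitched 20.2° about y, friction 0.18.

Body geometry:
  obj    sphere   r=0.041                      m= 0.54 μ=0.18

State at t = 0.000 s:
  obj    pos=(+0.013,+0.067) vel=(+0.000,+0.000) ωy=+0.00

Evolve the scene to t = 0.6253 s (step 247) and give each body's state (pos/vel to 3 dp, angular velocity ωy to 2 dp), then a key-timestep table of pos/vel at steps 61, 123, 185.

State at t = 0.6253 s:
  obj    pos=(+0.225,-0.011) vel=(+0.679,-0.250) ωy=+17.64

Key-timestep trajectory:
   step    t(s)  obj.x    obj.z    obj.vx   obj.vz 
     61  0.1544   +0.026  +0.062  +0.168  -0.062
    123  0.3114   +0.066  +0.047  +0.338  -0.124
    185  0.4684   +0.132  +0.023  +0.508  -0.187


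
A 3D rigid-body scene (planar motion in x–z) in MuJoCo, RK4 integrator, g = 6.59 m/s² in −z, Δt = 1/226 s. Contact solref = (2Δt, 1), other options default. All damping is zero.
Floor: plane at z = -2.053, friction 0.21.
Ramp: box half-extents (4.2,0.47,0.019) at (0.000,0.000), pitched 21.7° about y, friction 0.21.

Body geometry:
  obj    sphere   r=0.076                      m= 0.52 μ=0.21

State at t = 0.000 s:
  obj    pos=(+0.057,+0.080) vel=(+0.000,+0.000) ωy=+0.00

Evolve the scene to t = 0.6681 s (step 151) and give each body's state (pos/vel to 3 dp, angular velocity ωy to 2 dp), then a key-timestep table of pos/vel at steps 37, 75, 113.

State at t = 0.6681 s:
  obj    pos=(+0.418,-0.064) vel=(+1.081,-0.430) ωy=+15.30

Key-timestep trajectory:
   step    t(s)  obj.x    obj.z    obj.vx   obj.vz 
     37  0.1637   +0.079  +0.071  +0.265  -0.105
     75  0.3319   +0.146  +0.044  +0.537  -0.214
    113  0.5000   +0.259  -0.001  +0.809  -0.322


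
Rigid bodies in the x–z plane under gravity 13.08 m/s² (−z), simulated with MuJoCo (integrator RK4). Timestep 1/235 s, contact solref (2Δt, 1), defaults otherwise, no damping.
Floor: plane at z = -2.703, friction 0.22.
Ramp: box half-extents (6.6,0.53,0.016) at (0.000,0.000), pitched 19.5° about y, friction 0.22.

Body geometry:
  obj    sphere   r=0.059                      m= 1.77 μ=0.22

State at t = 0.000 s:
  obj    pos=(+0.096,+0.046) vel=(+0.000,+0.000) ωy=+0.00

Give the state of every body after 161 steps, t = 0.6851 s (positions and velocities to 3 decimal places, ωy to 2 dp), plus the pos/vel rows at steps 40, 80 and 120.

State at t = 0.6851 s:
  obj    pos=(+0.786,-0.199) vel=(+2.014,-0.713) ωy=+36.21

Key-timestep trajectory:
   step    t(s)  obj.x    obj.z    obj.vx   obj.vz 
     40  0.1702   +0.139  +0.031  +0.500  -0.177
     80  0.3404   +0.266  -0.015  +1.001  -0.354
    120  0.5106   +0.479  -0.090  +1.501  -0.532


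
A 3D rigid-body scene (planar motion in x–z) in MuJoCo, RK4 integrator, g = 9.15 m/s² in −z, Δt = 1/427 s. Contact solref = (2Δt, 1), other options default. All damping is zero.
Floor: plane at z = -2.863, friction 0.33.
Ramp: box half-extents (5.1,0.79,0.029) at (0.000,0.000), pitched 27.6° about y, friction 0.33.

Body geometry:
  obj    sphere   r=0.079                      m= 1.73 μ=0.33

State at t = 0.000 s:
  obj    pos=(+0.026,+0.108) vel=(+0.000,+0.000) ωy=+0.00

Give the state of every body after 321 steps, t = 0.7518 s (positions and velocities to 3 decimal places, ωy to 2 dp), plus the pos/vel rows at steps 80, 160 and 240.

State at t = 0.7518 s:
  obj    pos=(+0.784,-0.288) vel=(+2.017,-1.055) ωy=+28.81

Key-timestep trajectory:
   step    t(s)  obj.x    obj.z    obj.vx   obj.vz 
     80  0.1874   +0.073  +0.084  +0.503  -0.263
    160  0.3747   +0.215  +0.010  +1.006  -0.526
    240  0.5621   +0.450  -0.113  +1.508  -0.789
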